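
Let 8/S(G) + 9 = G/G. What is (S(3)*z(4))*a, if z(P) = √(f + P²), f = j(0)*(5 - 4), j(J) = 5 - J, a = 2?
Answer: -2*√21 ≈ -9.1651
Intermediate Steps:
f = 5 (f = (5 - 1*0)*(5 - 4) = (5 + 0)*1 = 5*1 = 5)
S(G) = -1 (S(G) = 8/(-9 + G/G) = 8/(-9 + 1) = 8/(-8) = 8*(-⅛) = -1)
z(P) = √(5 + P²)
(S(3)*z(4))*a = -√(5 + 4²)*2 = -√(5 + 16)*2 = -√21*2 = -2*√21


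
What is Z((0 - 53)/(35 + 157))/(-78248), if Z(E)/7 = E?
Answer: 371/15023616 ≈ 2.4694e-5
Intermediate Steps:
Z(E) = 7*E
Z((0 - 53)/(35 + 157))/(-78248) = (7*((0 - 53)/(35 + 157)))/(-78248) = (7*(-53/192))*(-1/78248) = -371/192*(-1/78248) = 371/15023616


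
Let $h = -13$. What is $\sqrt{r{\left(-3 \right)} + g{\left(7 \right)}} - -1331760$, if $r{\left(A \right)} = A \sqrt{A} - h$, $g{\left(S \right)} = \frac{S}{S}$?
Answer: $1331760 + \sqrt{14 - 3 i \sqrt{3}} \approx 1.3318 \cdot 10^{6} - 0.68308 i$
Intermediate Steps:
$g{\left(S \right)} = 1$
$r{\left(A \right)} = 13 + A^{\frac{3}{2}}$ ($r{\left(A \right)} = A \sqrt{A} - -13 = A^{\frac{3}{2}} + 13 = 13 + A^{\frac{3}{2}}$)
$\sqrt{r{\left(-3 \right)} + g{\left(7 \right)}} - -1331760 = \sqrt{\left(13 + \left(-3\right)^{\frac{3}{2}}\right) + 1} - -1331760 = \sqrt{\left(13 - 3 i \sqrt{3}\right) + 1} + 1331760 = \sqrt{14 - 3 i \sqrt{3}} + 1331760 = 1331760 + \sqrt{14 - 3 i \sqrt{3}}$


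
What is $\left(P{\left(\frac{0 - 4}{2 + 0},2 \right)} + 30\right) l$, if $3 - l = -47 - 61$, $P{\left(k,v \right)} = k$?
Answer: $3108$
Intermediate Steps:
$l = 111$ ($l = 3 - \left(-47 - 61\right) = 3 - -108 = 3 + 108 = 111$)
$\left(P{\left(\frac{0 - 4}{2 + 0},2 \right)} + 30\right) l = \left(\frac{0 - 4}{2 + 0} + 30\right) 111 = \left(- \frac{4}{2} + 30\right) 111 = \left(\left(-4\right) \frac{1}{2} + 30\right) 111 = \left(-2 + 30\right) 111 = 28 \cdot 111 = 3108$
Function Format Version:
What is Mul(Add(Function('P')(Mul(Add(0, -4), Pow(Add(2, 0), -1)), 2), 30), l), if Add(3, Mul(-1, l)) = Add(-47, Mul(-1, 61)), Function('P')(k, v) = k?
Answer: 3108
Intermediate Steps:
l = 111 (l = Add(3, Mul(-1, Add(-47, Mul(-1, 61)))) = Add(3, Mul(-1, Add(-47, -61))) = Add(3, Mul(-1, -108)) = Add(3, 108) = 111)
Mul(Add(Function('P')(Mul(Add(0, -4), Pow(Add(2, 0), -1)), 2), 30), l) = Mul(Add(Mul(Add(0, -4), Pow(Add(2, 0), -1)), 30), 111) = Mul(Add(Mul(-4, Pow(2, -1)), 30), 111) = Mul(Add(Mul(-4, Rational(1, 2)), 30), 111) = Mul(Add(-2, 30), 111) = Mul(28, 111) = 3108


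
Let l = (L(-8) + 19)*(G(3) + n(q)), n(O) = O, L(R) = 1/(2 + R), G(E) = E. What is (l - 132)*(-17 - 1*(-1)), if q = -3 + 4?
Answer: 2720/3 ≈ 906.67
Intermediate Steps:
q = 1
l = 226/3 (l = (1/(2 - 8) + 19)*(3 + 1) = (1/(-6) + 19)*4 = (-1/6 + 19)*4 = (113/6)*4 = 226/3 ≈ 75.333)
(l - 132)*(-17 - 1*(-1)) = (226/3 - 132)*(-17 - 1*(-1)) = -170*(-17 + 1)/3 = -170/3*(-16) = 2720/3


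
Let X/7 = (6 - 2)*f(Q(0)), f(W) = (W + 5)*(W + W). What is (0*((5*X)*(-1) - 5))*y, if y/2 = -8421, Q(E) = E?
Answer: 0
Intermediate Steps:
y = -16842 (y = 2*(-8421) = -16842)
f(W) = 2*W*(5 + W) (f(W) = (5 + W)*(2*W) = 2*W*(5 + W))
X = 0 (X = 7*((6 - 2)*(2*0*(5 + 0))) = 7*(4*(2*0*5)) = 7*(4*0) = 7*0 = 0)
(0*((5*X)*(-1) - 5))*y = (0*((5*0)*(-1) - 5))*(-16842) = (0*(0*(-1) - 5))*(-16842) = (0*(0 - 5))*(-16842) = (0*(-5))*(-16842) = 0*(-16842) = 0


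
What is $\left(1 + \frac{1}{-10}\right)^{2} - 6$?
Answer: $- \frac{519}{100} \approx -5.19$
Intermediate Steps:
$\left(1 + \frac{1}{-10}\right)^{2} - 6 = \left(1 - \frac{1}{10}\right)^{2} - 6 = \left(\frac{9}{10}\right)^{2} - 6 = \frac{81}{100} - 6 = - \frac{519}{100}$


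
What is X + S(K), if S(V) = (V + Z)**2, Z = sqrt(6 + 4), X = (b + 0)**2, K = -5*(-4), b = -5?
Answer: 435 + 40*sqrt(10) ≈ 561.49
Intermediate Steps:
K = 20
X = 25 (X = (-5 + 0)**2 = (-5)**2 = 25)
Z = sqrt(10) ≈ 3.1623
S(V) = (V + sqrt(10))**2
X + S(K) = 25 + (20 + sqrt(10))**2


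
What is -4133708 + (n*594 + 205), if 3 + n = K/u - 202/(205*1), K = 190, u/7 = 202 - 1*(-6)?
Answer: -308612858257/74620 ≈ -4.1358e+6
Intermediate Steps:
u = 1456 (u = 7*(202 - 1*(-6)) = 7*(202 + 6) = 7*208 = 1456)
n = -575301/149240 (n = -3 + (190/1456 - 202/(205*1)) = -3 + (190*(1/1456) - 202/205) = -3 + (95/728 - 202*1/205) = -3 + (95/728 - 202/205) = -3 - 127581/149240 = -575301/149240 ≈ -3.8549)
-4133708 + (n*594 + 205) = -4133708 + (-575301/149240*594 + 205) = -4133708 + (-170864397/74620 + 205) = -4133708 - 155567297/74620 = -308612858257/74620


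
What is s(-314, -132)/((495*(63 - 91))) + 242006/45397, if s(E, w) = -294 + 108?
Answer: 50949197/9533370 ≈ 5.3443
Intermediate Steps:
s(E, w) = -186
s(-314, -132)/((495*(63 - 91))) + 242006/45397 = -186*1/(495*(63 - 91)) + 242006/45397 = -186/(495*(-28)) + 242006*(1/45397) = -186/(-13860) + 242006/45397 = -186*(-1/13860) + 242006/45397 = 31/2310 + 242006/45397 = 50949197/9533370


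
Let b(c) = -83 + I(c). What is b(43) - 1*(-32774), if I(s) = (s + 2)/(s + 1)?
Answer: 1438449/44 ≈ 32692.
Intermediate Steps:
I(s) = (2 + s)/(1 + s)
b(c) = -83 + (2 + c)/(1 + c)
b(43) - 1*(-32774) = (-81 - 82*43)/(1 + 43) - 1*(-32774) = (-81 - 3526)/44 + 32774 = (1/44)*(-3607) + 32774 = -3607/44 + 32774 = 1438449/44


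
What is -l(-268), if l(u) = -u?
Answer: -268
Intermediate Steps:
-l(-268) = -(-1)*(-268) = -1*268 = -268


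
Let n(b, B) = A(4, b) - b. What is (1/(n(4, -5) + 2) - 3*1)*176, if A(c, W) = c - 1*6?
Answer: -572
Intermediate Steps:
A(c, W) = -6 + c (A(c, W) = c - 6 = -6 + c)
n(b, B) = -2 - b (n(b, B) = (-6 + 4) - b = -2 - b)
(1/(n(4, -5) + 2) - 3*1)*176 = (1/((-2 - 1*4) + 2) - 3*1)*176 = (1/((-2 - 4) + 2) - 3)*176 = (1/(-6 + 2) - 3)*176 = (1/(-4) - 3)*176 = (-¼ - 3)*176 = -13/4*176 = -572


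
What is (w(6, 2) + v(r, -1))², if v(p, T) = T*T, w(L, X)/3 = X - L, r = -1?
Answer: 121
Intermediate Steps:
w(L, X) = -3*L + 3*X (w(L, X) = 3*(X - L) = -3*L + 3*X)
v(p, T) = T²
(w(6, 2) + v(r, -1))² = ((-3*6 + 3*2) + (-1)²)² = ((-18 + 6) + 1)² = (-12 + 1)² = (-11)² = 121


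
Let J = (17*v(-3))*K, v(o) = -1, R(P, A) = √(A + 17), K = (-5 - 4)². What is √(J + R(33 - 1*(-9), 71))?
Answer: √(-1377 + 2*√22) ≈ 36.981*I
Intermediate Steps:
K = 81 (K = (-9)² = 81)
R(P, A) = √(17 + A)
J = -1377 (J = (17*(-1))*81 = -17*81 = -1377)
√(J + R(33 - 1*(-9), 71)) = √(-1377 + √(17 + 71)) = √(-1377 + √88) = √(-1377 + 2*√22)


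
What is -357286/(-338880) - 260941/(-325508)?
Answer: 25590892171/13788518880 ≈ 1.8560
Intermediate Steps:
-357286/(-338880) - 260941/(-325508) = -357286*(-1/338880) - 260941*(-1/325508) = 178643/169440 + 260941/325508 = 25590892171/13788518880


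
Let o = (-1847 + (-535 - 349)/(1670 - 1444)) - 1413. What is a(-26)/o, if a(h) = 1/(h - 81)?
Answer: 113/39463954 ≈ 2.8634e-6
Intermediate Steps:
o = -368822/113 (o = (-1847 - 884/226) - 1413 = (-1847 - 884*1/226) - 1413 = (-1847 - 442/113) - 1413 = -209153/113 - 1413 = -368822/113 ≈ -3263.9)
a(h) = 1/(-81 + h)
a(-26)/o = 1/((-81 - 26)*(-368822/113)) = -113/368822/(-107) = -1/107*(-113/368822) = 113/39463954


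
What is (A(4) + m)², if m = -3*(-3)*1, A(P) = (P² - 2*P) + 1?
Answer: 324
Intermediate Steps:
A(P) = 1 + P² - 2*P
m = 9 (m = 9*1 = 9)
(A(4) + m)² = ((1 + 4² - 2*4) + 9)² = ((1 + 16 - 8) + 9)² = (9 + 9)² = 18² = 324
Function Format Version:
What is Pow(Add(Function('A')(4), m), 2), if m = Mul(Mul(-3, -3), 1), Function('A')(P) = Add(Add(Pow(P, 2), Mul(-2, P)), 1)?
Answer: 324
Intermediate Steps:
Function('A')(P) = Add(1, Pow(P, 2), Mul(-2, P))
m = 9 (m = Mul(9, 1) = 9)
Pow(Add(Function('A')(4), m), 2) = Pow(Add(Add(1, Pow(4, 2), Mul(-2, 4)), 9), 2) = Pow(Add(Add(1, 16, -8), 9), 2) = Pow(Add(9, 9), 2) = Pow(18, 2) = 324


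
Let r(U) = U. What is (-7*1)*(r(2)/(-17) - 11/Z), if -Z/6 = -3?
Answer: 1561/306 ≈ 5.1013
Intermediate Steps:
Z = 18 (Z = -6*(-3) = 18)
(-7*1)*(r(2)/(-17) - 11/Z) = (-7*1)*(2/(-17) - 11/18) = -7*(2*(-1/17) - 11*1/18) = -7*(-2/17 - 11/18) = -7*(-223/306) = 1561/306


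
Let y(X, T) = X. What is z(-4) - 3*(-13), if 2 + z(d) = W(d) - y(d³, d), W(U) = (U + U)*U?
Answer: 133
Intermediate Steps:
W(U) = 2*U² (W(U) = (2*U)*U = 2*U²)
z(d) = -2 - d³ + 2*d² (z(d) = -2 + (2*d² - d³) = -2 + (-d³ + 2*d²) = -2 - d³ + 2*d²)
z(-4) - 3*(-13) = (-2 - 1*(-4)³ + 2*(-4)²) - 3*(-13) = (-2 - 1*(-64) + 2*16) + 39 = (-2 + 64 + 32) + 39 = 94 + 39 = 133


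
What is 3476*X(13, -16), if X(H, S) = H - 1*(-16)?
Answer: 100804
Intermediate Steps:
X(H, S) = 16 + H (X(H, S) = H + 16 = 16 + H)
3476*X(13, -16) = 3476*(16 + 13) = 3476*29 = 100804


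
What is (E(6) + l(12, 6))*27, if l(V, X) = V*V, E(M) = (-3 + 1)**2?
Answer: 3996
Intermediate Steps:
E(M) = 4 (E(M) = (-2)**2 = 4)
l(V, X) = V**2
(E(6) + l(12, 6))*27 = (4 + 12**2)*27 = (4 + 144)*27 = 148*27 = 3996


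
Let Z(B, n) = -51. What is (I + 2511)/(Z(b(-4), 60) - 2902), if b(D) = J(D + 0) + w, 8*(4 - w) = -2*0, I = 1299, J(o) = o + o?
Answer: -3810/2953 ≈ -1.2902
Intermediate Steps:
J(o) = 2*o
w = 4 (w = 4 - (-1)*0/4 = 4 - 1/8*0 = 4 + 0 = 4)
b(D) = 4 + 2*D (b(D) = 2*(D + 0) + 4 = 2*D + 4 = 4 + 2*D)
(I + 2511)/(Z(b(-4), 60) - 2902) = (1299 + 2511)/(-51 - 2902) = 3810/(-2953) = 3810*(-1/2953) = -3810/2953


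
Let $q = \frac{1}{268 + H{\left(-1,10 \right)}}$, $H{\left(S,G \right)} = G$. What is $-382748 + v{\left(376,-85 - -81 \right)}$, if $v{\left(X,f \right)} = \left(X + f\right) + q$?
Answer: $- \frac{106300527}{278} \approx -3.8238 \cdot 10^{5}$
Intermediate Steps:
$q = \frac{1}{278}$ ($q = \frac{1}{268 + 10} = \frac{1}{278} \approx 0.0035971$)
$v{\left(X,f \right)} = \frac{1}{278} + X + f$ ($v{\left(X,f \right)} = \left(X + f\right) + \frac{1}{278} = \frac{1}{278} + X + f$)
$-382748 + v{\left(376,-85 - -81 \right)} = -382748 + \left(\frac{1}{278} + 376 - 4\right) = -382748 + \frac{103417}{278} = - \frac{106300527}{278}$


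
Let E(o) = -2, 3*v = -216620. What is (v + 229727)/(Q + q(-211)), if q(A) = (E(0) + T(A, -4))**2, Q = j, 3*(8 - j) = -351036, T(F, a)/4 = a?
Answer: 472561/352032 ≈ 1.3424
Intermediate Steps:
v = -216620/3 (v = (1/3)*(-216620) = -216620/3 ≈ -72207.)
T(F, a) = 4*a
j = 117020 (j = 8 - 1/3*(-351036) = 8 + 117012 = 117020)
Q = 117020
q(A) = 324 (q(A) = (-2 + 4*(-4))**2 = (-2 - 16)**2 = (-18)**2 = 324)
(v + 229727)/(Q + q(-211)) = (-216620/3 + 229727)/(117020 + 324) = (472561/3)/117344 = (472561/3)*(1/117344) = 472561/352032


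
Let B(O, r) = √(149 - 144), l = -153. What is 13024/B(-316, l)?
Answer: 13024*√5/5 ≈ 5824.5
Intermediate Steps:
B(O, r) = √5
13024/B(-316, l) = 13024/(√5) = 13024*(√5/5) = 13024*√5/5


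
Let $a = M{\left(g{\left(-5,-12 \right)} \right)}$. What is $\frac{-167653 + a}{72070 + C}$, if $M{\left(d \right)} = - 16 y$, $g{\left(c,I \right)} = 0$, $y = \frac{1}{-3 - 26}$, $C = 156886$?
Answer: $- \frac{4861921}{6639724} \approx -0.73225$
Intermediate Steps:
$y = - \frac{1}{29}$ ($y = \frac{1}{-29} = - \frac{1}{29} \approx -0.034483$)
$M{\left(d \right)} = \frac{16}{29}$ ($M{\left(d \right)} = \left(-16\right) \left(- \frac{1}{29}\right) = \frac{16}{29}$)
$a = \frac{16}{29} \approx 0.55172$
$\frac{-167653 + a}{72070 + C} = \frac{-167653 + \frac{16}{29}}{72070 + 156886} = - \frac{4861921}{29 \cdot 228956} = \left(- \frac{4861921}{29}\right) \frac{1}{228956} = - \frac{4861921}{6639724}$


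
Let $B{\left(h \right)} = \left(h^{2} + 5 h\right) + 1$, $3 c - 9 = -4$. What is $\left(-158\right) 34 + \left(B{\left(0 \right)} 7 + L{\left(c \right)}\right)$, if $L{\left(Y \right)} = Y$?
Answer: $- \frac{16090}{3} \approx -5363.3$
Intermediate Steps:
$c = \frac{5}{3}$ ($c = 3 + \frac{1}{3} \left(-4\right) = 3 - \frac{4}{3} = \frac{5}{3} \approx 1.6667$)
$B{\left(h \right)} = 1 + h^{2} + 5 h$
$\left(-158\right) 34 + \left(B{\left(0 \right)} 7 + L{\left(c \right)}\right) = \left(-158\right) 34 + \left(\left(1 + 0^{2} + 5 \cdot 0\right) 7 + \frac{5}{3}\right) = -5372 + \left(\left(1 + 0 + 0\right) 7 + \frac{5}{3}\right) = -5372 + \left(1 \cdot 7 + \frac{5}{3}\right) = -5372 + \left(7 + \frac{5}{3}\right) = -5372 + \frac{26}{3} = - \frac{16090}{3}$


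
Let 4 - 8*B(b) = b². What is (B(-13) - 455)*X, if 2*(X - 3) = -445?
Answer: 1670395/16 ≈ 1.0440e+5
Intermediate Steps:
X = -439/2 (X = 3 + (½)*(-445) = 3 - 445/2 = -439/2 ≈ -219.50)
B(b) = ½ - b²/8
(B(-13) - 455)*X = ((½ - ⅛*(-13)²) - 455)*(-439/2) = ((½ - ⅛*169) - 455)*(-439/2) = ((½ - 169/8) - 455)*(-439/2) = (-165/8 - 455)*(-439/2) = -3805/8*(-439/2) = 1670395/16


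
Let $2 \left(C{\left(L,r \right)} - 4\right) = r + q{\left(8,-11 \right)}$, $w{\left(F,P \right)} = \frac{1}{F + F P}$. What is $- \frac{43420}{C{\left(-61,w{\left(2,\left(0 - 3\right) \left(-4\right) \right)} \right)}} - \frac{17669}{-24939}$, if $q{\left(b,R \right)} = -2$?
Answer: $- \frac{56305497727}{3915423} \approx -14380.0$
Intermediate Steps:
$C{\left(L,r \right)} = 3 + \frac{r}{2}$ ($C{\left(L,r \right)} = 4 + \frac{r - 2}{2} = 4 + \frac{-2 + r}{2} = 4 + \left(-1 + \frac{r}{2}\right) = 3 + \frac{r}{2}$)
$- \frac{43420}{C{\left(-61,w{\left(2,\left(0 - 3\right) \left(-4\right) \right)} \right)}} - \frac{17669}{-24939} = - \frac{43420}{3 + \frac{\frac{1}{2} \frac{1}{1 + \left(0 - 3\right) \left(-4\right)}}{2}} - \frac{17669}{-24939} = - \frac{43420}{3 + \frac{\frac{1}{2} \frac{1}{1 - -12}}{2}} - - \frac{17669}{24939} = - \frac{43420}{3 + \frac{\frac{1}{2} \frac{1}{1 + 12}}{2}} + \frac{17669}{24939} = - \frac{43420}{3 + \frac{\frac{1}{2} \cdot \frac{1}{13}}{2}} + \frac{17669}{24939} = - \frac{43420}{3 + \frac{1}{2} \cdot \frac{1}{26}} + \frac{17669}{24939} = - \frac{43420}{3 + \frac{1}{52}} + \frac{17669}{24939} = - \frac{43420}{\frac{157}{52}} + \frac{17669}{24939} = \left(-43420\right) \frac{52}{157} + \frac{17669}{24939} = - \frac{2257840}{157} + \frac{17669}{24939} = - \frac{56305497727}{3915423}$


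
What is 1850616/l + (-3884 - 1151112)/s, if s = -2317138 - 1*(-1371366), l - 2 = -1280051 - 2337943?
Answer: 75890796640/106931110307 ≈ 0.70972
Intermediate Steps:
l = -3617992 (l = 2 + (-1280051 - 2337943) = 2 - 3617994 = -3617992)
s = -945772 (s = -2317138 + 1371366 = -945772)
1850616/l + (-3884 - 1151112)/s = 1850616/(-3617992) + (-3884 - 1151112)/(-945772) = 1850616*(-1/3617992) - 1154996*(-1/945772) = -231327/452249 + 288749/236443 = 75890796640/106931110307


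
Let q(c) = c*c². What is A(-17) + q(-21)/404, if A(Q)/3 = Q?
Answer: -29865/404 ≈ -73.923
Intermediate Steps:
q(c) = c³
A(Q) = 3*Q
A(-17) + q(-21)/404 = 3*(-17) + (-21)³/404 = -51 - 9261*1/404 = -51 - 9261/404 = -29865/404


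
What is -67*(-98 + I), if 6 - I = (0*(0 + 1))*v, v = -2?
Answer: 6164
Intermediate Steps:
I = 6 (I = 6 - 0*(0 + 1)*(-2) = 6 - 0*1*(-2) = 6 - 0*(-2) = 6 - 1*0 = 6 + 0 = 6)
-67*(-98 + I) = -67*(-98 + 6) = -67*(-92) = 6164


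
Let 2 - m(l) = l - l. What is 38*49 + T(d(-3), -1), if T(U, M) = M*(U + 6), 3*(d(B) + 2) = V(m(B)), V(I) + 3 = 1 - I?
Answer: 5578/3 ≈ 1859.3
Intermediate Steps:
m(l) = 2 (m(l) = 2 - (l - l) = 2 - 1*0 = 2 + 0 = 2)
V(I) = -2 - I (V(I) = -3 + (1 - I) = -2 - I)
d(B) = -10/3 (d(B) = -2 + (-2 - 1*2)/3 = -2 + (-2 - 2)/3 = -2 + (1/3)*(-4) = -2 - 4/3 = -10/3)
T(U, M) = M*(6 + U)
38*49 + T(d(-3), -1) = 38*49 - (6 - 10/3) = 1862 - 1*8/3 = 1862 - 8/3 = 5578/3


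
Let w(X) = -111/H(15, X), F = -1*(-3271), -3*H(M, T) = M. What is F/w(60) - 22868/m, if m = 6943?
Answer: 111014417/770673 ≈ 144.05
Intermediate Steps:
H(M, T) = -M/3
F = 3271
w(X) = 111/5 (w(X) = -111/((-⅓*15)) = -111/(-5) = -111*(-⅕) = 111/5)
F/w(60) - 22868/m = 3271/(111/5) - 22868/6943 = 3271*(5/111) - 22868*1/6943 = 16355/111 - 22868/6943 = 111014417/770673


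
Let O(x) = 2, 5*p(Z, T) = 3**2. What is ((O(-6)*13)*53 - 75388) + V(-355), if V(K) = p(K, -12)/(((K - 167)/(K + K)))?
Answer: -2146219/29 ≈ -74008.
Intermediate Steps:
p(Z, T) = 9/5 (p(Z, T) = (1/5)*3**2 = (1/5)*9 = 9/5)
V(K) = 18*K/(5*(-167 + K)) (V(K) = 9/(5*(((K - 167)/(K + K)))) = 9/(5*(((-167 + K)/((2*K))))) = 9/(5*(((-167 + K)*(1/(2*K))))) = 9/(5*(((-167 + K)/(2*K)))) = 9*(2*K/(-167 + K))/5 = 18*K/(5*(-167 + K)))
((O(-6)*13)*53 - 75388) + V(-355) = ((2*13)*53 - 75388) + (18/5)*(-355)/(-167 - 355) = (26*53 - 75388) + (18/5)*(-355)/(-522) = (1378 - 75388) + (18/5)*(-355)*(-1/522) = -74010 + 71/29 = -2146219/29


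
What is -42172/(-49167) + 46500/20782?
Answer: 1581342002/510894297 ≈ 3.0952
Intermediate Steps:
-42172/(-49167) + 46500/20782 = -42172*(-1/49167) + 46500*(1/20782) = 42172/49167 + 23250/10391 = 1581342002/510894297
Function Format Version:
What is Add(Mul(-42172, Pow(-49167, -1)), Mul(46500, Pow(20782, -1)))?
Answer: Rational(1581342002, 510894297) ≈ 3.0952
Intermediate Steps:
Add(Mul(-42172, Pow(-49167, -1)), Mul(46500, Pow(20782, -1))) = Add(Mul(-42172, Rational(-1, 49167)), Mul(46500, Rational(1, 20782))) = Add(Rational(42172, 49167), Rational(23250, 10391)) = Rational(1581342002, 510894297)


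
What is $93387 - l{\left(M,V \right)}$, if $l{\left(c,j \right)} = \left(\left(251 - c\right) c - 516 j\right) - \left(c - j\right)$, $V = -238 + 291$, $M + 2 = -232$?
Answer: $233938$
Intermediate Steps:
$M = -234$ ($M = -2 - 232 = -234$)
$V = 53$
$l{\left(c,j \right)} = - c - 515 j + c \left(251 - c\right)$ ($l{\left(c,j \right)} = \left(c \left(251 - c\right) - 516 j\right) - \left(c - j\right) = \left(- 516 j + c \left(251 - c\right)\right) - \left(c - j\right) = - c - 515 j + c \left(251 - c\right)$)
$93387 - l{\left(M,V \right)} = 93387 - \left(- \left(-234\right)^{2} - 27295 + 250 \left(-234\right)\right) = 93387 - \left(\left(-1\right) 54756 - 27295 - 58500\right) = 93387 - \left(-54756 - 27295 - 58500\right) = 93387 - -140551 = 93387 + 140551 = 233938$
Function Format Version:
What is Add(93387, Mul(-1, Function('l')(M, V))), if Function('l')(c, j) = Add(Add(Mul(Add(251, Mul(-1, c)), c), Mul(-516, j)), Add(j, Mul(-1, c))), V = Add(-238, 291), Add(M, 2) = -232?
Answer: 233938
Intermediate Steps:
M = -234 (M = Add(-2, -232) = -234)
V = 53
Function('l')(c, j) = Add(Mul(-1, c), Mul(-515, j), Mul(c, Add(251, Mul(-1, c)))) (Function('l')(c, j) = Add(Add(Mul(c, Add(251, Mul(-1, c))), Mul(-516, j)), Add(j, Mul(-1, c))) = Add(Add(Mul(-516, j), Mul(c, Add(251, Mul(-1, c)))), Add(j, Mul(-1, c))) = Add(Mul(-1, c), Mul(-515, j), Mul(c, Add(251, Mul(-1, c)))))
Add(93387, Mul(-1, Function('l')(M, V))) = Add(93387, Mul(-1, Add(Mul(-1, Pow(-234, 2)), Mul(-515, 53), Mul(250, -234)))) = Add(93387, Mul(-1, Add(Mul(-1, 54756), -27295, -58500))) = Add(93387, Mul(-1, Add(-54756, -27295, -58500))) = Add(93387, Mul(-1, -140551)) = Add(93387, 140551) = 233938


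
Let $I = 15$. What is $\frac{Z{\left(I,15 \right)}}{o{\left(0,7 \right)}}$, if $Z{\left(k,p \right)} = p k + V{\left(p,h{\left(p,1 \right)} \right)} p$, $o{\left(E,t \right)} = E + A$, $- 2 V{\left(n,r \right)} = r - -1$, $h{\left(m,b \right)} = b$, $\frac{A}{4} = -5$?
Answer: $- \frac{21}{2} \approx -10.5$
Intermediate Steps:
$A = -20$ ($A = 4 \left(-5\right) = -20$)
$V{\left(n,r \right)} = - \frac{1}{2} - \frac{r}{2}$ ($V{\left(n,r \right)} = - \frac{r - -1}{2} = - \frac{r + 1}{2} = - \frac{1 + r}{2} = - \frac{1}{2} - \frac{r}{2}$)
$o{\left(E,t \right)} = -20 + E$ ($o{\left(E,t \right)} = E - 20 = -20 + E$)
$Z{\left(k,p \right)} = - p + k p$ ($Z{\left(k,p \right)} = p k + \left(- \frac{1}{2} - \frac{1}{2}\right) p = k p + \left(- \frac{1}{2} - \frac{1}{2}\right) p = k p - p = - p + k p$)
$\frac{Z{\left(I,15 \right)}}{o{\left(0,7 \right)}} = \frac{15 \left(-1 + 15\right)}{-20 + 0} = \frac{15 \cdot 14}{-20} = \left(- \frac{1}{20}\right) 210 = - \frac{21}{2}$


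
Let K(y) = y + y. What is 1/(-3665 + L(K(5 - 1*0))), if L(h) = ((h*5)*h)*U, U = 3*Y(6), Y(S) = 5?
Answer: 1/3835 ≈ 0.00026076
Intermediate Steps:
K(y) = 2*y
U = 15 (U = 3*5 = 15)
L(h) = 75*h**2 (L(h) = ((h*5)*h)*15 = ((5*h)*h)*15 = (5*h**2)*15 = 75*h**2)
1/(-3665 + L(K(5 - 1*0))) = 1/(-3665 + 75*(2*(5 - 1*0))**2) = 1/(-3665 + 75*(2*(5 + 0))**2) = 1/(-3665 + 75*(2*5)**2) = 1/(-3665 + 75*10**2) = 1/(-3665 + 75*100) = 1/(-3665 + 7500) = 1/3835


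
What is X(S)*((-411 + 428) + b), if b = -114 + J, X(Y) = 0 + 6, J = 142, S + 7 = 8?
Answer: 270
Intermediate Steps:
S = 1 (S = -7 + 8 = 1)
X(Y) = 6
b = 28 (b = -114 + 142 = 28)
X(S)*((-411 + 428) + b) = 6*((-411 + 428) + 28) = 6*(17 + 28) = 6*45 = 270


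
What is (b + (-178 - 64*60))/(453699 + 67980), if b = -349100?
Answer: -117706/173893 ≈ -0.67689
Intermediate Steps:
(b + (-178 - 64*60))/(453699 + 67980) = (-349100 + (-178 - 64*60))/(453699 + 67980) = (-349100 + (-178 - 3840))/521679 = (-349100 - 4018)*(1/521679) = -353118*1/521679 = -117706/173893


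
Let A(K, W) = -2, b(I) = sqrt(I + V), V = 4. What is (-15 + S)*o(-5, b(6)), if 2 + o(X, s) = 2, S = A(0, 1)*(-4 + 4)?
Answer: 0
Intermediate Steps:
b(I) = sqrt(4 + I) (b(I) = sqrt(I + 4) = sqrt(4 + I))
S = 0 (S = -2*(-4 + 4) = -2*0 = 0)
o(X, s) = 0 (o(X, s) = -2 + 2 = 0)
(-15 + S)*o(-5, b(6)) = (-15 + 0)*0 = -15*0 = 0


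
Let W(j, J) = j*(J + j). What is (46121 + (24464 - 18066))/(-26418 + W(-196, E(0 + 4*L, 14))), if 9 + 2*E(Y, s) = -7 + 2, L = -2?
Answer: 52519/13370 ≈ 3.9281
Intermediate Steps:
E(Y, s) = -7 (E(Y, s) = -9/2 + (-7 + 2)/2 = -9/2 + (1/2)*(-5) = -9/2 - 5/2 = -7)
(46121 + (24464 - 18066))/(-26418 + W(-196, E(0 + 4*L, 14))) = (46121 + (24464 - 18066))/(-26418 - 196*(-7 - 196)) = (46121 + 6398)/(-26418 - 196*(-203)) = 52519/(-26418 + 39788) = 52519/13370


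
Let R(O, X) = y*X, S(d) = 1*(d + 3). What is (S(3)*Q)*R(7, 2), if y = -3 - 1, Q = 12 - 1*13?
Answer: 48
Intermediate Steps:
Q = -1 (Q = 12 - 13 = -1)
y = -4
S(d) = 3 + d (S(d) = 1*(3 + d) = 3 + d)
R(O, X) = -4*X
(S(3)*Q)*R(7, 2) = ((3 + 3)*(-1))*(-4*2) = (6*(-1))*(-8) = -6*(-8) = 48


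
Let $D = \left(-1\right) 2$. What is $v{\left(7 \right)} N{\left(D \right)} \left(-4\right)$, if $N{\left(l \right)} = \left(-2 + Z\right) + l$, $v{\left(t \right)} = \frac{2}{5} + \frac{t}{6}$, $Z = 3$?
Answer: $\frac{94}{15} \approx 6.2667$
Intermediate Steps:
$D = -2$
$v{\left(t \right)} = \frac{2}{5} + \frac{t}{6}$ ($v{\left(t \right)} = 2 \cdot \frac{1}{5} + t \frac{1}{6} = \frac{2}{5} + \frac{t}{6}$)
$N{\left(l \right)} = 1 + l$ ($N{\left(l \right)} = \left(-2 + 3\right) + l = 1 + l$)
$v{\left(7 \right)} N{\left(D \right)} \left(-4\right) = \left(\frac{2}{5} + \frac{1}{6} \cdot 7\right) \left(1 - 2\right) \left(-4\right) = \left(\frac{2}{5} + \frac{7}{6}\right) \left(-1\right) \left(-4\right) = \frac{47}{30} \left(-1\right) \left(-4\right) = \left(- \frac{47}{30}\right) \left(-4\right) = \frac{94}{15}$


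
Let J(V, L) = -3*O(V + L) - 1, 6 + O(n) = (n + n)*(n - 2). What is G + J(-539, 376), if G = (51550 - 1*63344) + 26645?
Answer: -146502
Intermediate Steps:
O(n) = -6 + 2*n*(-2 + n) (O(n) = -6 + (n + n)*(n - 2) = -6 + (2*n)*(-2 + n) = -6 + 2*n*(-2 + n))
G = 14851 (G = (51550 - 63344) + 26645 = -11794 + 26645 = 14851)
J(V, L) = 17 - 6*(L + V)² + 12*L + 12*V (J(V, L) = -3*(-6 - 4*(V + L) + 2*(V + L)²) - 1 = -3*(-6 - 4*(L + V) + 2*(L + V)²) - 1 = -3*(-6 + (-4*L - 4*V) + 2*(L + V)²) - 1 = -3*(-6 - 4*L - 4*V + 2*(L + V)²) - 1 = (18 - 6*(L + V)² + 12*L + 12*V) - 1 = 17 - 6*(L + V)² + 12*L + 12*V)
G + J(-539, 376) = 14851 + (17 - 6*(376 - 539)² + 12*376 + 12*(-539)) = 14851 + (17 - 6*(-163)² + 4512 - 6468) = 14851 + (17 - 6*26569 + 4512 - 6468) = 14851 + (17 - 159414 + 4512 - 6468) = 14851 - 161353 = -146502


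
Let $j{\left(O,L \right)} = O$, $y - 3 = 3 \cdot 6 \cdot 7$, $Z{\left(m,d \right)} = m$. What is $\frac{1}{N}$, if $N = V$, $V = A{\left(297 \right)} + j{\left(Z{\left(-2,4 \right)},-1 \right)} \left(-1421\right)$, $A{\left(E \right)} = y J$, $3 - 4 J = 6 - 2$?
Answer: $\frac{4}{11239} \approx 0.0003559$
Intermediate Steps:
$y = 129$ ($y = 3 + 3 \cdot 6 \cdot 7 = 3 + 18 \cdot 7 = 3 + 126 = 129$)
$J = - \frac{1}{4}$ ($J = \frac{3}{4} - \frac{6 - 2}{4} = \frac{3}{4} - 1 = - \frac{1}{4} \approx -0.25$)
$A{\left(E \right)} = - \frac{129}{4}$ ($A{\left(E \right)} = 129 \left(- \frac{1}{4}\right) = - \frac{129}{4}$)
$V = \frac{11239}{4}$ ($V = - \frac{129}{4} - -2842 = - \frac{129}{4} + 2842 = \frac{11239}{4} \approx 2809.8$)
$N = \frac{11239}{4} \approx 2809.8$
$\frac{1}{N} = \frac{1}{\frac{11239}{4}} = \frac{4}{11239}$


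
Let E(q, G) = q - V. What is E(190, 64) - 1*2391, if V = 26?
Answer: -2227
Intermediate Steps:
E(q, G) = -26 + q (E(q, G) = q - 1*26 = q - 26 = -26 + q)
E(190, 64) - 1*2391 = (-26 + 190) - 1*2391 = 164 - 2391 = -2227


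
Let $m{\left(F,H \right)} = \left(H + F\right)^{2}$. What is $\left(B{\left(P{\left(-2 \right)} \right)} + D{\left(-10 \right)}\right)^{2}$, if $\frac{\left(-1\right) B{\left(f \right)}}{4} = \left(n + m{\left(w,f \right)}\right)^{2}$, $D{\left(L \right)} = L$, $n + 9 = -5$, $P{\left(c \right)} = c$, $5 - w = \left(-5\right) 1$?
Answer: $100200100$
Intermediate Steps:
$w = 10$ ($w = 5 - \left(-5\right) 1 = 5 - -5 = 5 + 5 = 10$)
$n = -14$ ($n = -9 - 5 = -14$)
$m{\left(F,H \right)} = \left(F + H\right)^{2}$
$B{\left(f \right)} = - 4 \left(-14 + \left(10 + f\right)^{2}\right)^{2}$
$\left(B{\left(P{\left(-2 \right)} \right)} + D{\left(-10 \right)}\right)^{2} = \left(- 4 \left(-14 + \left(10 - 2\right)^{2}\right)^{2} - 10\right)^{2} = \left(- 4 \left(-14 + 8^{2}\right)^{2} - 10\right)^{2} = \left(- 4 \left(-14 + 64\right)^{2} - 10\right)^{2} = \left(- 4 \cdot 50^{2} - 10\right)^{2} = \left(\left(-4\right) 2500 - 10\right)^{2} = \left(-10000 - 10\right)^{2} = \left(-10010\right)^{2} = 100200100$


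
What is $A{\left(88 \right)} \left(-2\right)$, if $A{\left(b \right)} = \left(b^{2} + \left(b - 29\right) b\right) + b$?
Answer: $-26048$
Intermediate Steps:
$A{\left(b \right)} = b + b^{2} + b \left(-29 + b\right)$ ($A{\left(b \right)} = \left(b^{2} + \left(-29 + b\right) b\right) + b = \left(b^{2} + b \left(-29 + b\right)\right) + b = b + b^{2} + b \left(-29 + b\right)$)
$A{\left(88 \right)} \left(-2\right) = 2 \cdot 88 \left(-14 + 88\right) \left(-2\right) = 2 \cdot 88 \cdot 74 \left(-2\right) = 13024 \left(-2\right) = -26048$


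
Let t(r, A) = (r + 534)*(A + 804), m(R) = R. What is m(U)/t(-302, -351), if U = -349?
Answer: -349/105096 ≈ -0.0033208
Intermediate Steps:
t(r, A) = (534 + r)*(804 + A)
m(U)/t(-302, -351) = -349/(429336 + 534*(-351) + 804*(-302) - 351*(-302)) = -349/(429336 - 187434 - 242808 + 106002) = -349/105096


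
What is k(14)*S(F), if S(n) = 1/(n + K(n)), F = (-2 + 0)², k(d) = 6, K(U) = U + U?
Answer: ½ ≈ 0.50000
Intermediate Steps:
K(U) = 2*U
F = 4 (F = (-2)² = 4)
S(n) = 1/(3*n) (S(n) = 1/(n + 2*n) = 1/(3*n))
k(14)*S(F) = 6*((⅓)/4) = 6*((⅓)*(¼)) = 6*(1/12) = ½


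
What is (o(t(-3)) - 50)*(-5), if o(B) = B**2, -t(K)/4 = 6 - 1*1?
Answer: -1750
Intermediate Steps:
t(K) = -20 (t(K) = -4*(6 - 1*1) = -4*(6 - 1) = -4*5 = -20)
(o(t(-3)) - 50)*(-5) = ((-20)**2 - 50)*(-5) = (400 - 50)*(-5) = 350*(-5) = -1750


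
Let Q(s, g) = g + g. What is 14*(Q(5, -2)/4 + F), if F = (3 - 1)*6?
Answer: 154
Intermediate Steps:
Q(s, g) = 2*g
F = 12 (F = 2*6 = 12)
14*(Q(5, -2)/4 + F) = 14*((2*(-2))/4 + 12) = 14*(-4*¼ + 12) = 14*(-1 + 12) = 14*11 = 154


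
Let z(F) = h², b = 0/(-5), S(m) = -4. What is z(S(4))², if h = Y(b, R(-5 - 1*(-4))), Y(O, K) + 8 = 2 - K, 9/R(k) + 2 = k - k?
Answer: 81/16 ≈ 5.0625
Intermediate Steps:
R(k) = -9/2 (R(k) = 9/(-2 + (k - k)) = 9/(-2 + 0) = 9/(-2) = 9*(-½) = -9/2)
b = 0 (b = 0*(-⅕) = 0)
Y(O, K) = -6 - K (Y(O, K) = -8 + (2 - K) = -6 - K)
h = -3/2 (h = -6 - 1*(-9/2) = -6 + 9/2 = -3/2 ≈ -1.5000)
z(F) = 9/4 (z(F) = (-3/2)² = 9/4)
z(S(4))² = (9/4)² = 81/16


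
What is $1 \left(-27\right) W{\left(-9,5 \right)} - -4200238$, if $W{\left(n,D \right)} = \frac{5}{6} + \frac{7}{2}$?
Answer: $4200121$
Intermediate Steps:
$W{\left(n,D \right)} = \frac{13}{3}$ ($W{\left(n,D \right)} = 5 \cdot \frac{1}{6} + 7 \cdot \frac{1}{2} = \frac{5}{6} + \frac{7}{2} = \frac{13}{3}$)
$1 \left(-27\right) W{\left(-9,5 \right)} - -4200238 = 1 \left(-27\right) \frac{13}{3} - -4200238 = \left(-27\right) \frac{13}{3} + 4200238 = -117 + 4200238 = 4200121$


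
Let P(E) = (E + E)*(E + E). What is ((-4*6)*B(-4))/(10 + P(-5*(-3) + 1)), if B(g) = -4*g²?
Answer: 768/517 ≈ 1.4855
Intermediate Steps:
P(E) = 4*E² (P(E) = (2*E)*(2*E) = 4*E²)
((-4*6)*B(-4))/(10 + P(-5*(-3) + 1)) = ((-4*6)*(-4*(-4)²))/(10 + 4*(-5*(-3) + 1)²) = (-(-96)*16)/(10 + 4*(15 + 1)²) = (-24*(-64))/(10 + 4*16²) = 1536/(10 + 4*256) = 1536/(10 + 1024) = 1536/1034 = 1536*(1/1034) = 768/517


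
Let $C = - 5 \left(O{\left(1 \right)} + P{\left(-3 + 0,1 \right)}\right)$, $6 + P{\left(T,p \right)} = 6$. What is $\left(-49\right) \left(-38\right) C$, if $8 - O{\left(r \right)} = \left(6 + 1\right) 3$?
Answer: $121030$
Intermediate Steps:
$P{\left(T,p \right)} = 0$ ($P{\left(T,p \right)} = -6 + 6 = 0$)
$O{\left(r \right)} = -13$ ($O{\left(r \right)} = 8 - \left(6 + 1\right) 3 = 8 - 7 \cdot 3 = 8 - 21 = -13$)
$C = 65$ ($C = - 5 \left(-13 + 0\right) = \left(-5\right) \left(-13\right) = 65$)
$\left(-49\right) \left(-38\right) C = \left(-49\right) \left(-38\right) 65 = 1862 \cdot 65 = 121030$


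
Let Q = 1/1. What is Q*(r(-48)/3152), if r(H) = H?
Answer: -3/197 ≈ -0.015228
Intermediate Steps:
Q = 1
Q*(r(-48)/3152) = 1*(-48/3152) = 1*(-48*1/3152) = 1*(-3/197) = -3/197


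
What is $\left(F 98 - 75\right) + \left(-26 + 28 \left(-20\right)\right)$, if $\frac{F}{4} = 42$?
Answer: $15803$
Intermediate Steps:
$F = 168$ ($F = 4 \cdot 42 = 168$)
$\left(F 98 - 75\right) + \left(-26 + 28 \left(-20\right)\right) = \left(168 \cdot 98 - 75\right) + \left(-26 + 28 \left(-20\right)\right) = \left(16464 - 75\right) - 586 = 16389 - 586 = 15803$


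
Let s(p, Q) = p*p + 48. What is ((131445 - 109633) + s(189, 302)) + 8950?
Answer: 66531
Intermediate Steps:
s(p, Q) = 48 + p**2 (s(p, Q) = p**2 + 48 = 48 + p**2)
((131445 - 109633) + s(189, 302)) + 8950 = ((131445 - 109633) + (48 + 189**2)) + 8950 = (21812 + (48 + 35721)) + 8950 = (21812 + 35769) + 8950 = 57581 + 8950 = 66531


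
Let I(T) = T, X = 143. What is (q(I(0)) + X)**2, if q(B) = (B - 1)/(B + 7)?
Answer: 1000000/49 ≈ 20408.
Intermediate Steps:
q(B) = (-1 + B)/(7 + B)
(q(I(0)) + X)**2 = ((-1 + 0)/(7 + 0) + 143)**2 = (-1/7 + 143)**2 = (1000/7)**2 = 1000000/49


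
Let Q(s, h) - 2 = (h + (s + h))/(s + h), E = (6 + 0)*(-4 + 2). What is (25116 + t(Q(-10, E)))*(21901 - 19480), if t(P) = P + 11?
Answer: 669251556/11 ≈ 6.0841e+7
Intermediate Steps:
E = -12 (E = 6*(-2) = -12)
Q(s, h) = 2 + (s + 2*h)/(h + s) (Q(s, h) = 2 + (h + (s + h))/(s + h) = 2 + (h + (h + s))/(h + s) = 2 + (s + 2*h)/(h + s))
t(P) = 11 + P
(25116 + t(Q(-10, E)))*(21901 - 19480) = (25116 + (11 + (3*(-10) + 4*(-12))/(-12 - 10)))*(21901 - 19480) = (25116 + (11 + (-30 - 48)/(-22)))*2421 = (25116 + (11 - 1/22*(-78)))*2421 = (25116 + (11 + 39/11))*2421 = (25116 + 160/11)*2421 = (276436/11)*2421 = 669251556/11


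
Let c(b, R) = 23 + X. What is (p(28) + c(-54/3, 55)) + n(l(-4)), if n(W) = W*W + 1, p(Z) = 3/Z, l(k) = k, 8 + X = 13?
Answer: 1263/28 ≈ 45.107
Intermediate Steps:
X = 5 (X = -8 + 13 = 5)
c(b, R) = 28 (c(b, R) = 23 + 5 = 28)
n(W) = 1 + W**2 (n(W) = W**2 + 1 = 1 + W**2)
(p(28) + c(-54/3, 55)) + n(l(-4)) = (3/28 + 28) + (1 + (-4)**2) = (3*(1/28) + 28) + (1 + 16) = (3/28 + 28) + 17 = 787/28 + 17 = 1263/28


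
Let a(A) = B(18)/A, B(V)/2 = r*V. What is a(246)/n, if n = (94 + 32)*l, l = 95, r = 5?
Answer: 1/16359 ≈ 6.1128e-5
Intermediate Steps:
B(V) = 10*V (B(V) = 2*(5*V) = 10*V)
a(A) = 180/A (a(A) = (10*18)/A = 180/A)
n = 11970 (n = (94 + 32)*95 = 126*95 = 11970)
a(246)/n = (180/246)/11970 = (180*(1/246))*(1/11970) = (30/41)*(1/11970) = 1/16359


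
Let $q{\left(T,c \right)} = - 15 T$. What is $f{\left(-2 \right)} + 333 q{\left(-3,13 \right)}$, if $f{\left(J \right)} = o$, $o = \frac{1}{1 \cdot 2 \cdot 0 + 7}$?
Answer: $\frac{104896}{7} \approx 14985.0$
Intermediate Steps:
$o = \frac{1}{7}$ ($o = \frac{1}{1 \cdot 0 + 7} = \frac{1}{0 + 7} = \frac{1}{7} \approx 0.14286$)
$f{\left(J \right)} = \frac{1}{7}$
$f{\left(-2 \right)} + 333 q{\left(-3,13 \right)} = \frac{1}{7} + 333 \left(\left(-15\right) \left(-3\right)\right) = \frac{1}{7} + 333 \cdot 45 = \frac{1}{7} + 14985 = \frac{104896}{7}$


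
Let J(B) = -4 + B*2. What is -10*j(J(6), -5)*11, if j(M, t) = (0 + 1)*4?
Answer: -440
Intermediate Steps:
J(B) = -4 + 2*B
j(M, t) = 4 (j(M, t) = 1*4 = 4)
-10*j(J(6), -5)*11 = -10*4*11 = -40*11 = -440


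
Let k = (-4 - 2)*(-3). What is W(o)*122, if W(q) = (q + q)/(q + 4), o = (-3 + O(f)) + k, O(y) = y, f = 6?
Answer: 5124/25 ≈ 204.96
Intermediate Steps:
k = 18 (k = -6*(-3) = 18)
o = 21 (o = (-3 + 6) + 18 = 3 + 18 = 21)
W(q) = 2*q/(4 + q) (W(q) = (2*q)/(4 + q) = 2*q/(4 + q))
W(o)*122 = (2*21/(4 + 21))*122 = (2*21/25)*122 = (2*21*(1/25))*122 = (42/25)*122 = 5124/25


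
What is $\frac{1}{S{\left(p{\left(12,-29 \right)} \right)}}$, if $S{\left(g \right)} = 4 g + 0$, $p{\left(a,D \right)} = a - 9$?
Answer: $\frac{1}{12} \approx 0.083333$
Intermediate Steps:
$p{\left(a,D \right)} = -9 + a$ ($p{\left(a,D \right)} = a - 9 = -9 + a$)
$S{\left(g \right)} = 4 g$
$\frac{1}{S{\left(p{\left(12,-29 \right)} \right)}} = \frac{1}{4 \left(-9 + 12\right)} = \frac{1}{4 \cdot 3} = \frac{1}{12}$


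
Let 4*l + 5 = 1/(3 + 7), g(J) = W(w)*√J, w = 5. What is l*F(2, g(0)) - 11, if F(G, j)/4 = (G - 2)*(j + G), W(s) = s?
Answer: -11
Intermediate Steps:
g(J) = 5*√J
l = -49/40 (l = -5/4 + 1/(4*(3 + 7)) = -5/4 + (¼)/10 = -5/4 + (¼)*(⅒) = -5/4 + 1/40 = -49/40 ≈ -1.2250)
F(G, j) = 4*(-2 + G)*(G + j) (F(G, j) = 4*((G - 2)*(j + G)) = 4*((-2 + G)*(G + j)) = 4*(-2 + G)*(G + j))
l*F(2, g(0)) - 11 = -49*(-8*2 - 40*√0 + 4*2² + 4*2*(5*√0))/40 - 11 = -49*(-16 - 40*0 + 4*4 + 4*2*(5*0))/40 - 11 = -49*(-16 - 8*0 + 16 + 4*2*0)/40 - 11 = -49*(-16 + 0 + 16 + 0)/40 - 11 = -49/40*0 - 11 = 0 - 11 = -11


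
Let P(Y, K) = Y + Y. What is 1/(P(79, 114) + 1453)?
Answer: 1/1611 ≈ 0.00062073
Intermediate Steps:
P(Y, K) = 2*Y
1/(P(79, 114) + 1453) = 1/(2*79 + 1453) = 1/(158 + 1453) = 1/1611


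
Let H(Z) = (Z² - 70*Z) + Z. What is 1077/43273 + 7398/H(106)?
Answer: 162178824/84858353 ≈ 1.9112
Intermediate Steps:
H(Z) = Z² - 69*Z
1077/43273 + 7398/H(106) = 1077/43273 + 7398/((106*(-69 + 106))) = 1077*(1/43273) + 7398/((106*37)) = 1077/43273 + 7398/3922 = 1077/43273 + 7398*(1/3922) = 1077/43273 + 3699/1961 = 162178824/84858353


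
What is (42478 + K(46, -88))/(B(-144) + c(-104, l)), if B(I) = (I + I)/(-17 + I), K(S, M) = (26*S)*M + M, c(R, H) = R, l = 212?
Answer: 5060069/8228 ≈ 614.98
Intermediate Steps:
K(S, M) = M + 26*M*S (K(S, M) = 26*M*S + M = M + 26*M*S)
B(I) = 2*I/(-17 + I) (B(I) = (2*I)/(-17 + I) = 2*I/(-17 + I))
(42478 + K(46, -88))/(B(-144) + c(-104, l)) = (42478 - 88*(1 + 26*46))/(2*(-144)/(-17 - 144) - 104) = (42478 - 88*(1 + 1196))/(2*(-144)/(-161) - 104) = (42478 - 88*1197)/(2*(-144)*(-1/161) - 104) = (42478 - 105336)/(288/161 - 104) = -62858/(-16456/161) = -62858*(-161/16456) = 5060069/8228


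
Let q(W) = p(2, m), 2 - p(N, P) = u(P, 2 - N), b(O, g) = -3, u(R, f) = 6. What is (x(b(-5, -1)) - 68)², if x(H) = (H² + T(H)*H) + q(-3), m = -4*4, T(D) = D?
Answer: 2916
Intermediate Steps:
m = -16
p(N, P) = -4 (p(N, P) = 2 - 1*6 = 2 - 6 = -4)
q(W) = -4
x(H) = -4 + 2*H² (x(H) = (H² + H*H) - 4 = (H² + H²) - 4 = 2*H² - 4 = -4 + 2*H²)
(x(b(-5, -1)) - 68)² = ((-4 + 2*(-3)²) - 68)² = ((-4 + 2*9) - 68)² = ((-4 + 18) - 68)² = (14 - 68)² = (-54)² = 2916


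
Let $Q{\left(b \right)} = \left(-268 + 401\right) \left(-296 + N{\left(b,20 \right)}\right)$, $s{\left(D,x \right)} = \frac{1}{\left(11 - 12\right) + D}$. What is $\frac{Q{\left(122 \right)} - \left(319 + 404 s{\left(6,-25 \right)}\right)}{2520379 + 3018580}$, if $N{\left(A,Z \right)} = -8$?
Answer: $- \frac{204159}{27694795} \approx -0.0073717$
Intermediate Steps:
$s{\left(D,x \right)} = \frac{1}{-1 + D}$ ($s{\left(D,x \right)} = \frac{1}{\left(11 - 12\right) + D} = \frac{1}{-1 + D}$)
$Q{\left(b \right)} = -40432$ ($Q{\left(b \right)} = \left(-268 + 401\right) \left(-296 - 8\right) = 133 \left(-304\right) = -40432$)
$\frac{Q{\left(122 \right)} - \left(319 + 404 s{\left(6,-25 \right)}\right)}{2520379 + 3018580} = \frac{-40432 - \left(319 + \frac{404}{-1 + 6}\right)}{2520379 + 3018580} = \frac{-40432 - \left(319 + \frac{404}{5}\right)}{5538959} = \left(-40432 - \frac{1999}{5}\right) \frac{1}{5538959} = \left(- \frac{204159}{5}\right) \frac{1}{5538959} = - \frac{204159}{27694795}$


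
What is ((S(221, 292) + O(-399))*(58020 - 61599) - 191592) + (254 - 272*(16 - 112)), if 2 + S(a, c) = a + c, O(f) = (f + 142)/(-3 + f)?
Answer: -267515331/134 ≈ -1.9964e+6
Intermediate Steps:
O(f) = (142 + f)/(-3 + f)
S(a, c) = -2 + a + c (S(a, c) = -2 + (a + c) = -2 + a + c)
((S(221, 292) + O(-399))*(58020 - 61599) - 191592) + (254 - 272*(16 - 112)) = (((-2 + 221 + 292) + (142 - 399)/(-3 - 399))*(58020 - 61599) - 191592) + (254 - 272*(16 - 112)) = ((511 - 257/(-402))*(-3579) - 191592) + (254 - 272*(-96)) = ((511 - 1/402*(-257))*(-3579) - 191592) + (254 + 26112) = ((511 + 257/402)*(-3579) - 191592) + 26366 = ((205679/402)*(-3579) - 191592) + 26366 = (-245375047/134 - 191592) + 26366 = -271048375/134 + 26366 = -267515331/134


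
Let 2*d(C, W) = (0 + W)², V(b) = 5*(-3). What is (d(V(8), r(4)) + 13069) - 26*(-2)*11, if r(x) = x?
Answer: 13649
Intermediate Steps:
V(b) = -15
d(C, W) = W²/2 (d(C, W) = (0 + W)²/2 = W²/2)
(d(V(8), r(4)) + 13069) - 26*(-2)*11 = ((½)*4² + 13069) - 26*(-2)*11 = ((½)*16 + 13069) + 52*11 = (8 + 13069) + 572 = 13077 + 572 = 13649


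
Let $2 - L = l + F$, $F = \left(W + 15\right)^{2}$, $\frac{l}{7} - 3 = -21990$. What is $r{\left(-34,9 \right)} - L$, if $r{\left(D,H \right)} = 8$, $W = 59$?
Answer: $-148427$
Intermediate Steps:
$l = -153909$ ($l = 21 + 7 \left(-21990\right) = 21 - 153930 = -153909$)
$F = 5476$ ($F = \left(59 + 15\right)^{2} = 74^{2} = 5476$)
$L = 148435$ ($L = 2 - \left(-153909 + 5476\right) = 2 - -148433 = 2 + 148433 = 148435$)
$r{\left(-34,9 \right)} - L = 8 - 148435 = -148427$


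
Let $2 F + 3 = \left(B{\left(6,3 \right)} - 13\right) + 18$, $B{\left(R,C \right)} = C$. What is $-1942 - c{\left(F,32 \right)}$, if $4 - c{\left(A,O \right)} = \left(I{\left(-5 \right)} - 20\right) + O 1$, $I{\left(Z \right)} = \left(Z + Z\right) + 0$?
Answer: $-1944$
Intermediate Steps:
$I{\left(Z \right)} = 2 Z$ ($I{\left(Z \right)} = 2 Z + 0 = 2 Z$)
$F = \frac{5}{2}$ ($F = - \frac{3}{2} + \frac{\left(3 - 13\right) + 18}{2} = - \frac{3}{2} + \frac{-10 + 18}{2} = - \frac{3}{2} + \frac{1}{2} \cdot 8 = - \frac{3}{2} + 4 = \frac{5}{2} \approx 2.5$)
$c{\left(A,O \right)} = 34 - O$ ($c{\left(A,O \right)} = 4 - \left(\left(2 \left(-5\right) - 20\right) + O 1\right) = 4 - \left(\left(-10 - 20\right) + O\right) = 4 - \left(-30 + O\right) = 34 - O$)
$-1942 - c{\left(F,32 \right)} = -1942 - \left(34 - 32\right) = -1942 - 2 = -1944$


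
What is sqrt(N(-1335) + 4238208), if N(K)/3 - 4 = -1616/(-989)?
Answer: 2*sqrt(1036374194823)/989 ≈ 2058.7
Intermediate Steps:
N(K) = 16716/989 (N(K) = 12 + 3*(-1616/(-989)) = 12 + 3*(-1616*(-1/989)) = 12 + 3*(1616/989) = 12 + 4848/989 = 16716/989)
sqrt(N(-1335) + 4238208) = sqrt(16716/989 + 4238208) = sqrt(4191604428/989) = 2*sqrt(1036374194823)/989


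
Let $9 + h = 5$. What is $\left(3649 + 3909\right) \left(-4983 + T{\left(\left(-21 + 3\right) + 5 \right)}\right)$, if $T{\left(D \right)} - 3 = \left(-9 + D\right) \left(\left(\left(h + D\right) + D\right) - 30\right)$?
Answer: $-27662280$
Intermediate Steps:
$h = -4$ ($h = -9 + 5 = -4$)
$T{\left(D \right)} = 3 + \left(-34 + 2 D\right) \left(-9 + D\right)$ ($T{\left(D \right)} = 3 + \left(-9 + D\right) \left(\left(\left(-4 + D\right) + D\right) - 30\right) = 3 + \left(-9 + D\right) \left(\left(-4 + 2 D\right) - 30\right) = 3 + \left(-9 + D\right) \left(-34 + 2 D\right) = 3 + \left(-34 + 2 D\right) \left(-9 + D\right)$)
$\left(3649 + 3909\right) \left(-4983 + T{\left(\left(-21 + 3\right) + 5 \right)}\right) = \left(3649 + 3909\right) \left(-4983 + \left(309 - 52 \left(\left(-21 + 3\right) + 5\right) + 2 \left(\left(-21 + 3\right) + 5\right)^{2}\right)\right) = 7558 \left(-4983 + \left(309 - 52 \left(-18 + 5\right) + 2 \left(-18 + 5\right)^{2}\right)\right) = 7558 \left(-4983 + \left(309 - -676 + 2 \left(-13\right)^{2}\right)\right) = 7558 \left(-4983 + \left(309 + 676 + 2 \cdot 169\right)\right) = 7558 \left(-4983 + \left(309 + 676 + 338\right)\right) = 7558 \left(-4983 + 1323\right) = 7558 \left(-3660\right) = -27662280$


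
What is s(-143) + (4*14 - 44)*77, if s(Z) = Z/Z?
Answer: 925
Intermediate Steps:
s(Z) = 1
s(-143) + (4*14 - 44)*77 = 1 + (4*14 - 44)*77 = 1 + (56 - 44)*77 = 1 + 12*77 = 1 + 924 = 925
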